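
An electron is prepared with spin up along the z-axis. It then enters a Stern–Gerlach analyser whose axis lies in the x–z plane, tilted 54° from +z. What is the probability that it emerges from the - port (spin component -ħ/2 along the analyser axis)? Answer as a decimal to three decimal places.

0.206

For spin-½, the probability of finding spin-up along an axis at angle θ to the initial spin direction is cos²(θ/2); spin-down is sin²(θ/2).
θ = 54°, so P = sin²(27°) ≈ 0.206.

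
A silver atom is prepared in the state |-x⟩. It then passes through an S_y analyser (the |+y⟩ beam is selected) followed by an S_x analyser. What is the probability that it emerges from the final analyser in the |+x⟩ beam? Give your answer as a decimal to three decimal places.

0.250

First analyser (S_y): from |-x⟩, P(|+y⟩) = 1/2.
After stage 1 the state is |+y⟩; P(|+x⟩) = |⟨+x|+y⟩|² = 1/2.
Joint probability = 1/2 × 1/2 = 0.250.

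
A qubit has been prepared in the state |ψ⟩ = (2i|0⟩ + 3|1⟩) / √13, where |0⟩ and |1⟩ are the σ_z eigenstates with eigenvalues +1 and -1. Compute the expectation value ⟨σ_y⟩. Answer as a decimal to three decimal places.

⟨σ_y⟩ = 2 Im(a* b)/(|a|²+|b|²) with a = 2i, b = 3.
a* b = -6i, so ⟨σ_y⟩ = -12/13.

-0.923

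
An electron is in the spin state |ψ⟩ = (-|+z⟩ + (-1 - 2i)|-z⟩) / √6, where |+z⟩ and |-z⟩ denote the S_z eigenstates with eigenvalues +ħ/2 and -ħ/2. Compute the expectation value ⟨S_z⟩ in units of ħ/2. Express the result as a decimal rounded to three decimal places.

-0.667

⟨σ_z⟩ = |a|² - |b|² divided by |a|²+|b|², with a, b the |+z⟩, |-z⟩ amplitudes.
= (1 - 5)/6 = -4/6.
⟨S_z⟩ = (ħ/2)·⟨σ_z⟩.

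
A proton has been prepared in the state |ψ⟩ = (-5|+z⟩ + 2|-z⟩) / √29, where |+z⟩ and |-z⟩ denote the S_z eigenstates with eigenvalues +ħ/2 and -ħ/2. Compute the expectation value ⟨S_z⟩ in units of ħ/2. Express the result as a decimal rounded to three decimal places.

0.724

⟨σ_z⟩ = |a|² - |b|² divided by |a|²+|b|², with a, b the |+z⟩, |-z⟩ amplitudes.
= (25 - 4)/29 = 21/29.
⟨S_z⟩ = (ħ/2)·⟨σ_z⟩.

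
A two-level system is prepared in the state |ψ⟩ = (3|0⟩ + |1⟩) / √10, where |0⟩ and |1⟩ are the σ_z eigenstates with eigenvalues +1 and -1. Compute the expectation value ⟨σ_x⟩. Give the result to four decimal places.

0.6000

⟨σ_x⟩ = 2 Re(a* b)/(|a|²+|b|²) with a = 3, b = 1.
a* b = 3, so ⟨σ_x⟩ = 6/10.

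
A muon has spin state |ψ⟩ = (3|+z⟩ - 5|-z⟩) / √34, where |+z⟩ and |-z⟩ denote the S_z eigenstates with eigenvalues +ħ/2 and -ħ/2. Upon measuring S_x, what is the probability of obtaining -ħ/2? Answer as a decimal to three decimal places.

0.941

|-x⟩ = (|+z⟩ - |-z⟩)/√2, so ⟨-x|ψ⟩ = (8) / (√2·√34).
P = |8|² / 68 = 64/68.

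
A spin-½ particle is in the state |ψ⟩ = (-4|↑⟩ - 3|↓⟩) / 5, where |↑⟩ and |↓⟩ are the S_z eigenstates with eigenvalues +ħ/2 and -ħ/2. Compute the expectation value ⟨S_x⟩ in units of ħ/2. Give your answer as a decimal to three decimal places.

0.960

⟨σ_x⟩ = 2 Re(a* b)/(|a|²+|b|²) with a = -4, b = -3.
a* b = 12, so ⟨σ_x⟩ = 24/25.
⟨S_x⟩ = (ħ/2)·⟨σ_x⟩.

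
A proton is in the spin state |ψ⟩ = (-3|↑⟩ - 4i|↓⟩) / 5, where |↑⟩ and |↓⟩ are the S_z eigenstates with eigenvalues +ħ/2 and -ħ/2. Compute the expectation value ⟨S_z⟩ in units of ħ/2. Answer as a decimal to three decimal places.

⟨σ_z⟩ = |a|² - |b|² divided by |a|²+|b|², with a, b the |↑⟩, |↓⟩ amplitudes.
= (9 - 16)/25 = -7/25.
⟨S_z⟩ = (ħ/2)·⟨σ_z⟩.

-0.280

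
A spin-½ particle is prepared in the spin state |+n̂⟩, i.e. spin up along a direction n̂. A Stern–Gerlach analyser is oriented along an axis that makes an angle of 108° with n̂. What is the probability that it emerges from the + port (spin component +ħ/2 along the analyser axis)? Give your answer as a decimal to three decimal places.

0.345

For spin-½, the probability of finding spin-up along an axis at angle θ to the initial spin direction is cos²(θ/2); spin-down is sin²(θ/2).
θ = 108°, so P = cos²(54°) ≈ 0.345.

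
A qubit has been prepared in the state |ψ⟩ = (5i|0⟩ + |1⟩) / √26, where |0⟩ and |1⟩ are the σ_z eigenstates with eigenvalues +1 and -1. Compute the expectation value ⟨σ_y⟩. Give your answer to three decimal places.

⟨σ_y⟩ = 2 Im(a* b)/(|a|²+|b|²) with a = 5i, b = 1.
a* b = -5i, so ⟨σ_y⟩ = -10/26.

-0.385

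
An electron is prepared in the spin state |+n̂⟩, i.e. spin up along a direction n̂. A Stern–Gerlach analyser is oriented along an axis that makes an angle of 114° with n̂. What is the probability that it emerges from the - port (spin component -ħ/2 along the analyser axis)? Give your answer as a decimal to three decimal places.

0.703

For spin-½, the probability of finding spin-up along an axis at angle θ to the initial spin direction is cos²(θ/2); spin-down is sin²(θ/2).
θ = 114°, so P = sin²(57°) ≈ 0.703.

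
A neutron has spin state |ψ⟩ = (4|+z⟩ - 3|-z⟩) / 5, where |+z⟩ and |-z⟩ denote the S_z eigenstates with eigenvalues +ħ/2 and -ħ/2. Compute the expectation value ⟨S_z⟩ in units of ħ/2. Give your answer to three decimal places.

0.280

⟨σ_z⟩ = |a|² - |b|² divided by |a|²+|b|², with a, b the |+z⟩, |-z⟩ amplitudes.
= (16 - 9)/25 = 7/25.
⟨S_z⟩ = (ħ/2)·⟨σ_z⟩.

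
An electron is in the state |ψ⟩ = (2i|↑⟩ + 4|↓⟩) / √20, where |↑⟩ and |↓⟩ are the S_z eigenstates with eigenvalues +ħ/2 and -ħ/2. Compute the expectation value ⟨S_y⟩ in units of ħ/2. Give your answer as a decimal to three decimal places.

⟨σ_y⟩ = 2 Im(a* b)/(|a|²+|b|²) with a = 2i, b = 4.
a* b = -8i, so ⟨σ_y⟩ = -16/20.
⟨S_y⟩ = (ħ/2)·⟨σ_y⟩.

-0.800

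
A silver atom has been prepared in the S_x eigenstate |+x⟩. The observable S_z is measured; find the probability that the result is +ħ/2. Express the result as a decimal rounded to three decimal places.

0.500

In the S_z basis, |+x⟩ = (|+z⟩ + |-z⟩)/√2 and |+z⟩ = |+z⟩.
|⟨+z|+x⟩|² = 1/2.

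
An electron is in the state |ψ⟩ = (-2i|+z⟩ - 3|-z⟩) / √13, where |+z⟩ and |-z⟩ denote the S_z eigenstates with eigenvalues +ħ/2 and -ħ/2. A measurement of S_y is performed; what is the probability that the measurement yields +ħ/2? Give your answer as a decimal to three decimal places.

|+y⟩ = (|+z⟩ + i|-z⟩)/√2, so ⟨+y|ψ⟩ = (i) / (√2·√13).
P = |i|² / 26 = 1/26.

0.038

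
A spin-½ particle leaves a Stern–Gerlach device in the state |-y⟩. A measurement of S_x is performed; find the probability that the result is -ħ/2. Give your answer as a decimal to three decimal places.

In the S_z basis, |-y⟩ = (|+z⟩ - i|-z⟩)/√2 and |-x⟩ = (|+z⟩ - |-z⟩)/√2.
|⟨-x|-y⟩|² = 1/2.

0.500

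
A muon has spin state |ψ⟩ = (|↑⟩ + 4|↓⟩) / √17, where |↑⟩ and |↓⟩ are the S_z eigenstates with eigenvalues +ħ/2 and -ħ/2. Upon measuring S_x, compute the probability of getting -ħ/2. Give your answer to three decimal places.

|-x⟩ = (|↑⟩ - |↓⟩)/√2, so ⟨-x|ψ⟩ = (-3) / (√2·√17).
P = |-3|² / 34 = 9/34.

0.265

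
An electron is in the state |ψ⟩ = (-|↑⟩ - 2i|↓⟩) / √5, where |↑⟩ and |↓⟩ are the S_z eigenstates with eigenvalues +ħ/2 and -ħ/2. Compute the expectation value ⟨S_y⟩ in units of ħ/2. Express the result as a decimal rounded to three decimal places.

⟨σ_y⟩ = 2 Im(a* b)/(|a|²+|b|²) with a = -1, b = -2i.
a* b = 2i, so ⟨σ_y⟩ = 4/5.
⟨S_y⟩ = (ħ/2)·⟨σ_y⟩.

0.800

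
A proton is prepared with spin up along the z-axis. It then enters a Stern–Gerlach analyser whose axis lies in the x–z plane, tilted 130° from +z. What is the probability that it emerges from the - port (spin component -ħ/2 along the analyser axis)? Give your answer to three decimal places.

For spin-½, the probability of finding spin-up along an axis at angle θ to the initial spin direction is cos²(θ/2); spin-down is sin²(θ/2).
θ = 130°, so P = sin²(65°) ≈ 0.821.

0.821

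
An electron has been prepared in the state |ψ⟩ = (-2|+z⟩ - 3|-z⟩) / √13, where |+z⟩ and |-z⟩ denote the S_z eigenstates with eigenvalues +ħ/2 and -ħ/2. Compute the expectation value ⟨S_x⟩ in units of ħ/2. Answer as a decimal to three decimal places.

⟨σ_x⟩ = 2 Re(a* b)/(|a|²+|b|²) with a = -2, b = -3.
a* b = 6, so ⟨σ_x⟩ = 12/13.
⟨S_x⟩ = (ħ/2)·⟨σ_x⟩.

0.923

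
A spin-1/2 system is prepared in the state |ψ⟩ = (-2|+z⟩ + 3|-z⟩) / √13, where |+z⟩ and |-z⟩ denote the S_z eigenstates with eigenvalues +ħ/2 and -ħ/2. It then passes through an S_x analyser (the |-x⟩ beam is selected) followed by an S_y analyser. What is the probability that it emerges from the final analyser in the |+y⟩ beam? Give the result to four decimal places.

0.4808

First analyser (S_x): P(|-x⟩) = |⟨-x|ψ⟩|² = 25/26.
After stage 1 the state is |-x⟩; P(|+y⟩) = |⟨+y|-x⟩|² = 1/2.
Joint probability = 25/26 × 1/2 = 0.4808.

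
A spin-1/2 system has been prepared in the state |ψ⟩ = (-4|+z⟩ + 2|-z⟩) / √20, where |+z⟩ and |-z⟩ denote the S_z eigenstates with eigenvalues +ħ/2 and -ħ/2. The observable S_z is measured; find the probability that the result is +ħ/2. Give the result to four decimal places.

0.8000

The +ħ/2 outcome corresponds to |+z⟩. Its amplitude in |ψ⟩ is -4/√20.
P = |-4|² / 20 = 16/20.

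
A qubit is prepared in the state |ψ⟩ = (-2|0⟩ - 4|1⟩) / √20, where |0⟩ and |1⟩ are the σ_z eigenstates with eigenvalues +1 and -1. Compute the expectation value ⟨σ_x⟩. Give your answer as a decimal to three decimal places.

0.800

⟨σ_x⟩ = 2 Re(a* b)/(|a|²+|b|²) with a = -2, b = -4.
a* b = 8, so ⟨σ_x⟩ = 16/20.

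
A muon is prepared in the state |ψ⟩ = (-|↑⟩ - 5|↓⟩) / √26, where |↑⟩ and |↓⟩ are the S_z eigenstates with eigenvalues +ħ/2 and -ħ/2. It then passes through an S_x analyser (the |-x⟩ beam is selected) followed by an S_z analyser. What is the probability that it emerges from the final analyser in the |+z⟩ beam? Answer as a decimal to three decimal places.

First analyser (S_x): P(|-x⟩) = |⟨-x|ψ⟩|² = 16/52.
After stage 1 the state is |-x⟩; P(|+z⟩) = |⟨+z|-x⟩|² = 1/2.
Joint probability = 16/52 × 1/2 = 0.154.

0.154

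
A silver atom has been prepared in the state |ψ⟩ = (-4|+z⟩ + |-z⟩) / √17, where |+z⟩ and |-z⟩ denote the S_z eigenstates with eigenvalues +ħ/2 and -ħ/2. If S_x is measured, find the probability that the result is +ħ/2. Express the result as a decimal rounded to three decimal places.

0.265

|+x⟩ = (|+z⟩ + |-z⟩)/√2, so ⟨+x|ψ⟩ = (-3) / (√2·√17).
P = |-3|² / 34 = 9/34.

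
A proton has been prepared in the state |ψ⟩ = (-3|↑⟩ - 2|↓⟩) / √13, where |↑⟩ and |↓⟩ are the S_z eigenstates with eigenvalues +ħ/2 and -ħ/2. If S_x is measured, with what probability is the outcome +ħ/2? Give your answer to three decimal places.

|+x⟩ = (|↑⟩ + |↓⟩)/√2, so ⟨+x|ψ⟩ = (-5) / (√2·√13).
P = |-5|² / 26 = 25/26.

0.962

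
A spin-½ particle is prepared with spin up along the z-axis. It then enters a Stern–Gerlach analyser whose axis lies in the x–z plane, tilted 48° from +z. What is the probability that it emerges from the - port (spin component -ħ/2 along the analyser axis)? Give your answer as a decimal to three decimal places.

0.165

For spin-½, the probability of finding spin-up along an axis at angle θ to the initial spin direction is cos²(θ/2); spin-down is sin²(θ/2).
θ = 48°, so P = sin²(24°) ≈ 0.165.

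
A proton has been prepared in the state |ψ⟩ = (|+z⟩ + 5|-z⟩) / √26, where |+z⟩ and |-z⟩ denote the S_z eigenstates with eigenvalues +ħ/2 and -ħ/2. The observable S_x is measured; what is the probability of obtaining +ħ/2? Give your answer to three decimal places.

0.692

|+x⟩ = (|+z⟩ + |-z⟩)/√2, so ⟨+x|ψ⟩ = (6) / (√2·√26).
P = |6|² / 52 = 36/52.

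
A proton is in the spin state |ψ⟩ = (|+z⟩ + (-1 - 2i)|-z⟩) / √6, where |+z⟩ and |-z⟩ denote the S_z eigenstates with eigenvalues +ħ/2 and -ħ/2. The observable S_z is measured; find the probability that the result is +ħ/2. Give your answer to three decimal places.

The +ħ/2 outcome corresponds to |+z⟩. Its amplitude in |ψ⟩ is 1/√6.
P = |1|² / 6 = 1/6.

0.167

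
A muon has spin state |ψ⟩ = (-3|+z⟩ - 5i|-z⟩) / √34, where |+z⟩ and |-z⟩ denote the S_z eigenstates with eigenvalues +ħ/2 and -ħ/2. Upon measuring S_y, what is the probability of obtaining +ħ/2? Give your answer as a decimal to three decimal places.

0.941

|+y⟩ = (|+z⟩ + i|-z⟩)/√2, so ⟨+y|ψ⟩ = (-8) / (√2·√34).
P = |-8|² / 68 = 64/68.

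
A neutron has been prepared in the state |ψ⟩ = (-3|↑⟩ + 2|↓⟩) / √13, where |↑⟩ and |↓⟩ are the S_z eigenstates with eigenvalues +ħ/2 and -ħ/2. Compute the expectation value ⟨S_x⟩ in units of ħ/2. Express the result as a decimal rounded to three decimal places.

-0.923

⟨σ_x⟩ = 2 Re(a* b)/(|a|²+|b|²) with a = -3, b = 2.
a* b = -6, so ⟨σ_x⟩ = -12/13.
⟨S_x⟩ = (ħ/2)·⟨σ_x⟩.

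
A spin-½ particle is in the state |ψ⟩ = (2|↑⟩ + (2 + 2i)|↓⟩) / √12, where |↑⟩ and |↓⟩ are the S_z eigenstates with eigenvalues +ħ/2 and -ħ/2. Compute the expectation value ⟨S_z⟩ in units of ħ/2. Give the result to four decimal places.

⟨σ_z⟩ = |a|² - |b|² divided by |a|²+|b|², with a, b the |↑⟩, |↓⟩ amplitudes.
= (4 - 8)/12 = -4/12.
⟨S_z⟩ = (ħ/2)·⟨σ_z⟩.

-0.3333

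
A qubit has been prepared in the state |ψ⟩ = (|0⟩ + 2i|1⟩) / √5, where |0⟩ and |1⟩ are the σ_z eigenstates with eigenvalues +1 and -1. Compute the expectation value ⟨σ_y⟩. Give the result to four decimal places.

0.8000

⟨σ_y⟩ = 2 Im(a* b)/(|a|²+|b|²) with a = 1, b = 2i.
a* b = 2i, so ⟨σ_y⟩ = 4/5.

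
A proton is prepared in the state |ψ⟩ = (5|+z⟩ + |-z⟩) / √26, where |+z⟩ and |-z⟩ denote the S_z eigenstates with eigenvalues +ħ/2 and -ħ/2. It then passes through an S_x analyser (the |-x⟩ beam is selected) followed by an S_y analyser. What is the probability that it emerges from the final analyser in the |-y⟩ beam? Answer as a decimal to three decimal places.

0.154

First analyser (S_x): P(|-x⟩) = |⟨-x|ψ⟩|² = 16/52.
After stage 1 the state is |-x⟩; P(|-y⟩) = |⟨-y|-x⟩|² = 1/2.
Joint probability = 16/52 × 1/2 = 0.154.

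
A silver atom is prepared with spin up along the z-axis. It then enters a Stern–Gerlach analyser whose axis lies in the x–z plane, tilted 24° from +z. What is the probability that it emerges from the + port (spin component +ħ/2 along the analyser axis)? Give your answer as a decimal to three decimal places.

0.957

For spin-½, the probability of finding spin-up along an axis at angle θ to the initial spin direction is cos²(θ/2); spin-down is sin²(θ/2).
θ = 24°, so P = cos²(12°) ≈ 0.957.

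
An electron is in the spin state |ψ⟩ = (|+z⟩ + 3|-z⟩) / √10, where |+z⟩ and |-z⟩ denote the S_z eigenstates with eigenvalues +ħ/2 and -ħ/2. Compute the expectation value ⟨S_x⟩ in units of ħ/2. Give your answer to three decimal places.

0.600

⟨σ_x⟩ = 2 Re(a* b)/(|a|²+|b|²) with a = 1, b = 3.
a* b = 3, so ⟨σ_x⟩ = 6/10.
⟨S_x⟩ = (ħ/2)·⟨σ_x⟩.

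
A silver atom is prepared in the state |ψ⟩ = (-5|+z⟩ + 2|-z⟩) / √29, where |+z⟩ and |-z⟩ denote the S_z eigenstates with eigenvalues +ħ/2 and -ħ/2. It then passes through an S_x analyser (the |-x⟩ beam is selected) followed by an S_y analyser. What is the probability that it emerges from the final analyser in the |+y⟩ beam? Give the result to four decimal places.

0.4224

First analyser (S_x): P(|-x⟩) = |⟨-x|ψ⟩|² = 49/58.
After stage 1 the state is |-x⟩; P(|+y⟩) = |⟨+y|-x⟩|² = 1/2.
Joint probability = 49/58 × 1/2 = 0.4224.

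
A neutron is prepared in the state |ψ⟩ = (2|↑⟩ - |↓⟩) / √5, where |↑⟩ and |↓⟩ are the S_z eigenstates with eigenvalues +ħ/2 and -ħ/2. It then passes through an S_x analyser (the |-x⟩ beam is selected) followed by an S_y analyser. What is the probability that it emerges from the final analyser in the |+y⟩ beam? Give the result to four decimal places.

First analyser (S_x): P(|-x⟩) = |⟨-x|ψ⟩|² = 9/10.
After stage 1 the state is |-x⟩; P(|+y⟩) = |⟨+y|-x⟩|² = 1/2.
Joint probability = 9/10 × 1/2 = 0.4500.

0.4500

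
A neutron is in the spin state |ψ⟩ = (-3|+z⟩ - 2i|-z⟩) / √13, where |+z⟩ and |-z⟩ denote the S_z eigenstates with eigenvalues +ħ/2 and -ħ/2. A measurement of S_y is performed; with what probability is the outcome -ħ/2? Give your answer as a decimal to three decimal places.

0.038

|-y⟩ = (|+z⟩ - i|-z⟩)/√2, so ⟨-y|ψ⟩ = (-1) / (√2·√13).
P = |-1|² / 26 = 1/26.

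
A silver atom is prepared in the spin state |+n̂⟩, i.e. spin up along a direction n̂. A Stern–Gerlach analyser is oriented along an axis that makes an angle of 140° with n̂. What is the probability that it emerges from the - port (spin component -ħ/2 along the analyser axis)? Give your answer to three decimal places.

For spin-½, the probability of finding spin-up along an axis at angle θ to the initial spin direction is cos²(θ/2); spin-down is sin²(θ/2).
θ = 140°, so P = sin²(70°) ≈ 0.883.

0.883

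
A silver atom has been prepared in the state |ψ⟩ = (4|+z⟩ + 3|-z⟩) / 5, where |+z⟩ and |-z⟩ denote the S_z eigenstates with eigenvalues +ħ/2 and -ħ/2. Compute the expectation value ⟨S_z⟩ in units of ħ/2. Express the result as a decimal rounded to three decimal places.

⟨σ_z⟩ = |a|² - |b|² divided by |a|²+|b|², with a, b the |+z⟩, |-z⟩ amplitudes.
= (16 - 9)/25 = 7/25.
⟨S_z⟩ = (ħ/2)·⟨σ_z⟩.

0.280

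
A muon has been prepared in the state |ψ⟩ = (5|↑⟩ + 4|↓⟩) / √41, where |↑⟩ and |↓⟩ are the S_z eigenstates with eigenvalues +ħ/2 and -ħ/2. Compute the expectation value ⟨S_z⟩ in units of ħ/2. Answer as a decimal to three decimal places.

0.220

⟨σ_z⟩ = |a|² - |b|² divided by |a|²+|b|², with a, b the |↑⟩, |↓⟩ amplitudes.
= (25 - 16)/41 = 9/41.
⟨S_z⟩ = (ħ/2)·⟨σ_z⟩.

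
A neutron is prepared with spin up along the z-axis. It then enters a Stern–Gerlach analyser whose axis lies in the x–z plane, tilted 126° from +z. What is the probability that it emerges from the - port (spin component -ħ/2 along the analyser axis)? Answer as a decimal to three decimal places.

0.794

For spin-½, the probability of finding spin-up along an axis at angle θ to the initial spin direction is cos²(θ/2); spin-down is sin²(θ/2).
θ = 126°, so P = sin²(63°) ≈ 0.794.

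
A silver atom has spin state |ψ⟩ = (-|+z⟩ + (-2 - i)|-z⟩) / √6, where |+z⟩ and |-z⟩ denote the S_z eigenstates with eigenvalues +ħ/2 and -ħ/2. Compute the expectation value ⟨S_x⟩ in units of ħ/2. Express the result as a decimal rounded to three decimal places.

0.667

⟨σ_x⟩ = 2 Re(a* b)/(|a|²+|b|²) with a = -1, b = (-2 - i).
a* b = (2 + i), so ⟨σ_x⟩ = 4/6.
⟨S_x⟩ = (ħ/2)·⟨σ_x⟩.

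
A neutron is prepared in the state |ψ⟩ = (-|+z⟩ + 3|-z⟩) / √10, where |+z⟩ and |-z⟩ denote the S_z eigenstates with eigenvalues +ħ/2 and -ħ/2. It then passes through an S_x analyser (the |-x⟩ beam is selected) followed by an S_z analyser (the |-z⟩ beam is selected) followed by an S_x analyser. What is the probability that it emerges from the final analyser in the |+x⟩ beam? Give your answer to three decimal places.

0.200

First analyser (S_x): P(|-x⟩) = |⟨-x|ψ⟩|² = 16/20.
After stage 1 the state is |-x⟩; P(|-z⟩) = |⟨-z|-x⟩|² = 1/2.
After stage 2 the state is |-z⟩; P(|+x⟩) = |⟨+x|-z⟩|² = 1/2.
Joint probability = 16/20 × 1/2 × 1/2 = 0.200.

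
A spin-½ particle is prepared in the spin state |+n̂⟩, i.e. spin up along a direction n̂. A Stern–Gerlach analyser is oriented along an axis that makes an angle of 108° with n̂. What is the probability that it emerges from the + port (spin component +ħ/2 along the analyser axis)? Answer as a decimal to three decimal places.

For spin-½, the probability of finding spin-up along an axis at angle θ to the initial spin direction is cos²(θ/2); spin-down is sin²(θ/2).
θ = 108°, so P = cos²(54°) ≈ 0.345.

0.345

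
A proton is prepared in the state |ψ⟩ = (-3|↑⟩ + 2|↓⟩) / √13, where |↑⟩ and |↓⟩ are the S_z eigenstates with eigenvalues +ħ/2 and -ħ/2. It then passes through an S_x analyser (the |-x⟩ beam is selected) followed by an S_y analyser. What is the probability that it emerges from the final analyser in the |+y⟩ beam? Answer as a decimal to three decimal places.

First analyser (S_x): P(|-x⟩) = |⟨-x|ψ⟩|² = 25/26.
After stage 1 the state is |-x⟩; P(|+y⟩) = |⟨+y|-x⟩|² = 1/2.
Joint probability = 25/26 × 1/2 = 0.481.

0.481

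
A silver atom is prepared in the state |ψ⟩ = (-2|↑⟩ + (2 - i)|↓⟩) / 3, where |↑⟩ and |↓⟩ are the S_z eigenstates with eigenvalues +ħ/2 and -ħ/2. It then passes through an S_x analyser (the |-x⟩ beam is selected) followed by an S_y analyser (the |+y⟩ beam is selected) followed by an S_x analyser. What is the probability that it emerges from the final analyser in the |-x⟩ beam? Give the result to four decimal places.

First analyser (S_x): P(|-x⟩) = |⟨-x|ψ⟩|² = 17/18.
After stage 1 the state is |-x⟩; P(|+y⟩) = |⟨+y|-x⟩|² = 1/2.
After stage 2 the state is |+y⟩; P(|-x⟩) = |⟨-x|+y⟩|² = 1/2.
Joint probability = 17/18 × 1/2 × 1/2 = 0.2361.

0.2361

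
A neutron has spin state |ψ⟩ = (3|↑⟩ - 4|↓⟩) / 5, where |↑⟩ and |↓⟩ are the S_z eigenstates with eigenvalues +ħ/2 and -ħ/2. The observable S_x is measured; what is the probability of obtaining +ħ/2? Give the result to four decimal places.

|+x⟩ = (|↑⟩ + |↓⟩)/√2, so ⟨+x|ψ⟩ = (-1) / (√2·5).
P = |-1|² / 50 = 1/50.

0.0200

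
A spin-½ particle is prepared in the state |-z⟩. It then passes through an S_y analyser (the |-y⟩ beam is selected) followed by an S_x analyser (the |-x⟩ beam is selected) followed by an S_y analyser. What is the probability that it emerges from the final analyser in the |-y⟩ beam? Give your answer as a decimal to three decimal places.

0.125

First analyser (S_y): from |-z⟩, P(|-y⟩) = 1/2.
After stage 1 the state is |-y⟩; P(|-x⟩) = |⟨-x|-y⟩|² = 1/2.
After stage 2 the state is |-x⟩; P(|-y⟩) = |⟨-y|-x⟩|² = 1/2.
Joint probability = 1/2 × 1/2 × 1/2 = 0.125.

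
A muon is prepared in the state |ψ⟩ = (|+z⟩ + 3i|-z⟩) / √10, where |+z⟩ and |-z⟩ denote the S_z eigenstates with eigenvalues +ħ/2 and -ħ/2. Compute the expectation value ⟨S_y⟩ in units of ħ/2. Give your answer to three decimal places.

⟨σ_y⟩ = 2 Im(a* b)/(|a|²+|b|²) with a = 1, b = 3i.
a* b = 3i, so ⟨σ_y⟩ = 6/10.
⟨S_y⟩ = (ħ/2)·⟨σ_y⟩.

0.600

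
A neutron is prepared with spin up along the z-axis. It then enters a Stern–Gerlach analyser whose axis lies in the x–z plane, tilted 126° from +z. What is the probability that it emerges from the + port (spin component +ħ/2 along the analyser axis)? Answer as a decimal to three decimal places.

0.206

For spin-½, the probability of finding spin-up along an axis at angle θ to the initial spin direction is cos²(θ/2); spin-down is sin²(θ/2).
θ = 126°, so P = cos²(63°) ≈ 0.206.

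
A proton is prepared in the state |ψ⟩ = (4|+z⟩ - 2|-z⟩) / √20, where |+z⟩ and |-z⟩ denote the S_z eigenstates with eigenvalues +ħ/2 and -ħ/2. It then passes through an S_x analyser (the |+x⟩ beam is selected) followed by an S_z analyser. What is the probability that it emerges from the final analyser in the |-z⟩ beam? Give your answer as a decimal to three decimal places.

First analyser (S_x): P(|+x⟩) = |⟨+x|ψ⟩|² = 4/40.
After stage 1 the state is |+x⟩; P(|-z⟩) = |⟨-z|+x⟩|² = 1/2.
Joint probability = 4/40 × 1/2 = 0.050.

0.050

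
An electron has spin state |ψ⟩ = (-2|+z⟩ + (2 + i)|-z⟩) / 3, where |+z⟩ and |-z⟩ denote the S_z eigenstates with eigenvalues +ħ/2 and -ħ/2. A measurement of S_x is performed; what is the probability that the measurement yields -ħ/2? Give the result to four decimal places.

|-x⟩ = (|+z⟩ - |-z⟩)/√2, so ⟨-x|ψ⟩ = (-4 - i) / (√2·3).
P = |-4 - i|² / 18 = 17/18.

0.9444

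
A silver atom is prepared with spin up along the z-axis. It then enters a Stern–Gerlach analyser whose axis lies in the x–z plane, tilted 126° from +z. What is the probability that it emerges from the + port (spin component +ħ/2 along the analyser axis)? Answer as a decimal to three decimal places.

For spin-½, the probability of finding spin-up along an axis at angle θ to the initial spin direction is cos²(θ/2); spin-down is sin²(θ/2).
θ = 126°, so P = cos²(63°) ≈ 0.206.

0.206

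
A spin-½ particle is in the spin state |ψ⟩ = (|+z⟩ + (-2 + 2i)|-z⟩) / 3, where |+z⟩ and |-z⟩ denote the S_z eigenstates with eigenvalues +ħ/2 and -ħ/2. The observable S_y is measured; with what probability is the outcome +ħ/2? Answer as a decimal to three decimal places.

0.722

|+y⟩ = (|+z⟩ + i|-z⟩)/√2, so ⟨+y|ψ⟩ = (3 + 2i) / (√2·3).
P = |3 + 2i|² / 18 = 13/18.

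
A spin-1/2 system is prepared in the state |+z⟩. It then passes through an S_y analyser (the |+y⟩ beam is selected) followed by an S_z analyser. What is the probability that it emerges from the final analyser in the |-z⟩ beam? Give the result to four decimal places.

First analyser (S_y): from |+z⟩, P(|+y⟩) = 1/2.
After stage 1 the state is |+y⟩; P(|-z⟩) = |⟨-z|+y⟩|² = 1/2.
Joint probability = 1/2 × 1/2 = 0.2500.

0.2500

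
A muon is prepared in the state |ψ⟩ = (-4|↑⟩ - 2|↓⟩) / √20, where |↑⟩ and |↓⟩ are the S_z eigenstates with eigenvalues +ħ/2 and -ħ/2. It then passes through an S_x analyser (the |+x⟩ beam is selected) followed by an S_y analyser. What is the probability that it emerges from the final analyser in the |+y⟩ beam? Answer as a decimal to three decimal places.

0.450

First analyser (S_x): P(|+x⟩) = |⟨+x|ψ⟩|² = 36/40.
After stage 1 the state is |+x⟩; P(|+y⟩) = |⟨+y|+x⟩|² = 1/2.
Joint probability = 36/40 × 1/2 = 0.450.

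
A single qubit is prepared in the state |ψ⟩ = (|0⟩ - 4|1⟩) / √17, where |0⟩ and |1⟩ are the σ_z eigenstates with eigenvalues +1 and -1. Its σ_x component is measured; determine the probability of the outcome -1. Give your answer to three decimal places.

|-x⟩ = (|0⟩ - |1⟩)/√2, so ⟨-x|ψ⟩ = (5) / (√2·√17).
P = |5|² / 34 = 25/34.

0.735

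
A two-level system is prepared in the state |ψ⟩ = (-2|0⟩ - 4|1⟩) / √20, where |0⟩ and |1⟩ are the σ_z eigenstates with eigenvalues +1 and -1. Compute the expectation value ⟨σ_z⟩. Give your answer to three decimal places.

⟨σ_z⟩ = |a|² - |b|² divided by |a|²+|b|², with a, b the |0⟩, |1⟩ amplitudes.
= (4 - 16)/20 = -12/20.

-0.600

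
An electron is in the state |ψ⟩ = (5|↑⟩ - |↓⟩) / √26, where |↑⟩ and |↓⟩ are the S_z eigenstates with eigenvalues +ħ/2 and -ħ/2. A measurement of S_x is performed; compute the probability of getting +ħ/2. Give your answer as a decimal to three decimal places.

|+x⟩ = (|↑⟩ + |↓⟩)/√2, so ⟨+x|ψ⟩ = (4) / (√2·√26).
P = |4|² / 52 = 16/52.

0.308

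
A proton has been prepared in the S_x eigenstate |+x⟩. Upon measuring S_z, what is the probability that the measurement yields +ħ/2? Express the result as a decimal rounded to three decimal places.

In the S_z basis, |+x⟩ = (|↑⟩ + |↓⟩)/√2 and |+z⟩ = |↑⟩.
|⟨+z|+x⟩|² = 1/2.

0.500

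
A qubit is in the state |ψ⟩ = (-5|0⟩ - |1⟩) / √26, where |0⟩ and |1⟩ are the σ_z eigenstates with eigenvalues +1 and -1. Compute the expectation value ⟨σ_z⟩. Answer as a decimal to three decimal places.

⟨σ_z⟩ = |a|² - |b|² divided by |a|²+|b|², with a, b the |0⟩, |1⟩ amplitudes.
= (25 - 1)/26 = 24/26.

0.923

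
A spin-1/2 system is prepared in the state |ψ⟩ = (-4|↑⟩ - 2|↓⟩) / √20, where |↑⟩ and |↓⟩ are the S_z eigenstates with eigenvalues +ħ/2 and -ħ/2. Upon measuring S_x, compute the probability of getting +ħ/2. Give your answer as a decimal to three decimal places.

|+x⟩ = (|↑⟩ + |↓⟩)/√2, so ⟨+x|ψ⟩ = (-6) / (√2·√20).
P = |-6|² / 40 = 36/40.

0.900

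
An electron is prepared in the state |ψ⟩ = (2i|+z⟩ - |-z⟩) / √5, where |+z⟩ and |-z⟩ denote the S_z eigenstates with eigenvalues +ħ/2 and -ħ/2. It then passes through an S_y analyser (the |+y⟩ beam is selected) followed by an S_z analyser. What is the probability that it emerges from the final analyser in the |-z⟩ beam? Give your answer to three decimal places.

First analyser (S_y): P(|+y⟩) = |⟨+y|ψ⟩|² = 9/10.
After stage 1 the state is |+y⟩; P(|-z⟩) = |⟨-z|+y⟩|² = 1/2.
Joint probability = 9/10 × 1/2 = 0.450.

0.450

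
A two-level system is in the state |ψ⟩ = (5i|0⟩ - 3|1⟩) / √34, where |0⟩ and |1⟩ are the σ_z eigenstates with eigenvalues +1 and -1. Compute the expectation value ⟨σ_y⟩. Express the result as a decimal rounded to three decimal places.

0.882

⟨σ_y⟩ = 2 Im(a* b)/(|a|²+|b|²) with a = 5i, b = -3.
a* b = 15i, so ⟨σ_y⟩ = 30/34.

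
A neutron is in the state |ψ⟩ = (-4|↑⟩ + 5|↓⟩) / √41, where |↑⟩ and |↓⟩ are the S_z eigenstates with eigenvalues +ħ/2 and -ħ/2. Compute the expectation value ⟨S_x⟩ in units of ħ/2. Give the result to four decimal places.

-0.9756

⟨σ_x⟩ = 2 Re(a* b)/(|a|²+|b|²) with a = -4, b = 5.
a* b = -20, so ⟨σ_x⟩ = -40/41.
⟨S_x⟩ = (ħ/2)·⟨σ_x⟩.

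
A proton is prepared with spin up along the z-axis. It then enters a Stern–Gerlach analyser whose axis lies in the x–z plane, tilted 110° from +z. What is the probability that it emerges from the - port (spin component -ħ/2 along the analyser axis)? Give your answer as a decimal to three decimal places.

For spin-½, the probability of finding spin-up along an axis at angle θ to the initial spin direction is cos²(θ/2); spin-down is sin²(θ/2).
θ = 110°, so P = sin²(55°) ≈ 0.671.

0.671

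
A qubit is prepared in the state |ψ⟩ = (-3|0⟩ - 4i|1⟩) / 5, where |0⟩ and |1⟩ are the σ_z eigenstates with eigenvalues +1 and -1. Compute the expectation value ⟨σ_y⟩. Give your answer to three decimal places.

⟨σ_y⟩ = 2 Im(a* b)/(|a|²+|b|²) with a = -3, b = -4i.
a* b = 12i, so ⟨σ_y⟩ = 24/25.

0.960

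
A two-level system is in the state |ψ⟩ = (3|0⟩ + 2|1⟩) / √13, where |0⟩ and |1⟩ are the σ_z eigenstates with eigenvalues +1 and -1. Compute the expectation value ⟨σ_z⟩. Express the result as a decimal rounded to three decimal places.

0.385

⟨σ_z⟩ = |a|² - |b|² divided by |a|²+|b|², with a, b the |0⟩, |1⟩ amplitudes.
= (9 - 4)/13 = 5/13.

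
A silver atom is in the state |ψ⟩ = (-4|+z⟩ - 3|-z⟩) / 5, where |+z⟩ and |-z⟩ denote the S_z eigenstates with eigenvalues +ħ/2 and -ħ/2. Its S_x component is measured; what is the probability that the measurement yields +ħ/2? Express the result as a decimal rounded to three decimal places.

|+x⟩ = (|+z⟩ + |-z⟩)/√2, so ⟨+x|ψ⟩ = (-7) / (√2·5).
P = |-7|² / 50 = 49/50.

0.980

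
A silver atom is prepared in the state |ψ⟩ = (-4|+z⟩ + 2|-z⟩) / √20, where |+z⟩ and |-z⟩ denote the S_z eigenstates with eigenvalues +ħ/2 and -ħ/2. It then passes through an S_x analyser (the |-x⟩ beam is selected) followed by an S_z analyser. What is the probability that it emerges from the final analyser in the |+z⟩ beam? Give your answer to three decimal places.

0.450

First analyser (S_x): P(|-x⟩) = |⟨-x|ψ⟩|² = 36/40.
After stage 1 the state is |-x⟩; P(|+z⟩) = |⟨+z|-x⟩|² = 1/2.
Joint probability = 36/40 × 1/2 = 0.450.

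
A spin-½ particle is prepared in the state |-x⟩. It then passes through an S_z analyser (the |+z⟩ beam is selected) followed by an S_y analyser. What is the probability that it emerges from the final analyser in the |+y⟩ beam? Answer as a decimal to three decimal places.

0.250

First analyser (S_z): from |-x⟩, P(|+z⟩) = 1/2.
After stage 1 the state is |+z⟩; P(|+y⟩) = |⟨+y|+z⟩|² = 1/2.
Joint probability = 1/2 × 1/2 = 0.250.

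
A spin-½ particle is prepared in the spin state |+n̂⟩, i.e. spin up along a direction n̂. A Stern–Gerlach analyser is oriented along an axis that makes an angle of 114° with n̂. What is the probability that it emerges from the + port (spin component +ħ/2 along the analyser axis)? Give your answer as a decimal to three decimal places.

0.297

For spin-½, the probability of finding spin-up along an axis at angle θ to the initial spin direction is cos²(θ/2); spin-down is sin²(θ/2).
θ = 114°, so P = cos²(57°) ≈ 0.297.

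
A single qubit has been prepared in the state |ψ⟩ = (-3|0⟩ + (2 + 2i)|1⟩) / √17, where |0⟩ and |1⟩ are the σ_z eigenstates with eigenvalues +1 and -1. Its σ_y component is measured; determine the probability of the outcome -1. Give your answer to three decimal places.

0.853

|-y⟩ = (|0⟩ - i|1⟩)/√2, so ⟨-y|ψ⟩ = (-5 + 2i) / (√2·√17).
P = |-5 + 2i|² / 34 = 29/34.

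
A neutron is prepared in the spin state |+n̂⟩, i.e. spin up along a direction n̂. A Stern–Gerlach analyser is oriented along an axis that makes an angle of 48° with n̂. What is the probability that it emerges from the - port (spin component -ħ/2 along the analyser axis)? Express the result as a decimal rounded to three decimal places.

0.165

For spin-½, the probability of finding spin-up along an axis at angle θ to the initial spin direction is cos²(θ/2); spin-down is sin²(θ/2).
θ = 48°, so P = sin²(24°) ≈ 0.165.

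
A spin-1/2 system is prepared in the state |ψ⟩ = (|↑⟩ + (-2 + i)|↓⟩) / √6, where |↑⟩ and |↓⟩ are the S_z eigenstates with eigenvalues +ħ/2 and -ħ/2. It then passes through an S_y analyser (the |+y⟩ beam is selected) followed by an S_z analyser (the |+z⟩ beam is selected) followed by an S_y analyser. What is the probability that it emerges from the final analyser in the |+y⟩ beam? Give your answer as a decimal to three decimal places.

0.167

First analyser (S_y): P(|+y⟩) = |⟨+y|ψ⟩|² = 8/12.
After stage 1 the state is |+y⟩; P(|+z⟩) = |⟨+z|+y⟩|² = 1/2.
After stage 2 the state is |+z⟩; P(|+y⟩) = |⟨+y|+z⟩|² = 1/2.
Joint probability = 8/12 × 1/2 × 1/2 = 0.167.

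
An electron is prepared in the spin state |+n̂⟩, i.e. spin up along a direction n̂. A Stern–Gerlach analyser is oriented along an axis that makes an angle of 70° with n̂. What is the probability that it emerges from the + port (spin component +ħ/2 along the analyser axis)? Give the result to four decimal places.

For spin-½, the probability of finding spin-up along an axis at angle θ to the initial spin direction is cos²(θ/2); spin-down is sin²(θ/2).
θ = 70°, so P = cos²(35°) ≈ 0.6710.

0.6710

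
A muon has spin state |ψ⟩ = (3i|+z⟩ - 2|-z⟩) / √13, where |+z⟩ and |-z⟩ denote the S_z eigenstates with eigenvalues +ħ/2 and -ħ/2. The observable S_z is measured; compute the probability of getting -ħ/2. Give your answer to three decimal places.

0.308

The -ħ/2 outcome corresponds to |-z⟩. Its amplitude in |ψ⟩ is -2/√13.
P = |-2|² / 13 = 4/13.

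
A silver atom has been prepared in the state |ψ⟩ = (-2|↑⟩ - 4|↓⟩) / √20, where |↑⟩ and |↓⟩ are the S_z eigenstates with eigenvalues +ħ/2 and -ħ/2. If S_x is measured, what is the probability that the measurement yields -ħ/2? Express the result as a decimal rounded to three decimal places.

|-x⟩ = (|↑⟩ - |↓⟩)/√2, so ⟨-x|ψ⟩ = (2) / (√2·√20).
P = |2|² / 40 = 4/40.

0.100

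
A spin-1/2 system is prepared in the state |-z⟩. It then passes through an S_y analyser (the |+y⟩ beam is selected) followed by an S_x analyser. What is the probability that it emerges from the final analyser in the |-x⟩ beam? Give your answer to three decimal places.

First analyser (S_y): from |-z⟩, P(|+y⟩) = 1/2.
After stage 1 the state is |+y⟩; P(|-x⟩) = |⟨-x|+y⟩|² = 1/2.
Joint probability = 1/2 × 1/2 = 0.250.

0.250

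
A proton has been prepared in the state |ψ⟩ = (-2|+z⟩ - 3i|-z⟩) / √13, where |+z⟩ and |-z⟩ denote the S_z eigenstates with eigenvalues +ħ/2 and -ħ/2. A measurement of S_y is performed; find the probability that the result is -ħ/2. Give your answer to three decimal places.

0.038

|-y⟩ = (|+z⟩ - i|-z⟩)/√2, so ⟨-y|ψ⟩ = (1) / (√2·√13).
P = |1|² / 26 = 1/26.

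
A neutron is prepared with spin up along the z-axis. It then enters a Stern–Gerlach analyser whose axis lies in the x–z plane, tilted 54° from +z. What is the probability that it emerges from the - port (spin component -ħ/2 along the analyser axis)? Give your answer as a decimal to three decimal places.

For spin-½, the probability of finding spin-up along an axis at angle θ to the initial spin direction is cos²(θ/2); spin-down is sin²(θ/2).
θ = 54°, so P = sin²(27°) ≈ 0.206.

0.206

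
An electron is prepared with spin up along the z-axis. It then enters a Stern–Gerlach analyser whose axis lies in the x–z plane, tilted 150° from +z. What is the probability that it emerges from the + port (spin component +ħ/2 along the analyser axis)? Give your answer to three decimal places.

0.067

For spin-½, the probability of finding spin-up along an axis at angle θ to the initial spin direction is cos²(θ/2); spin-down is sin²(θ/2).
θ = 150°, so P = cos²(75°) ≈ 0.067.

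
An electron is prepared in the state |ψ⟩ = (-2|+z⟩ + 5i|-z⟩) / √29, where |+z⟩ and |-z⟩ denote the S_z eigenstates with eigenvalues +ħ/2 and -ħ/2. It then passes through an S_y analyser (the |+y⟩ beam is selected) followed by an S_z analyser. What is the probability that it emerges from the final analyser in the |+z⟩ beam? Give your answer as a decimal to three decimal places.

First analyser (S_y): P(|+y⟩) = |⟨+y|ψ⟩|² = 9/58.
After stage 1 the state is |+y⟩; P(|+z⟩) = |⟨+z|+y⟩|² = 1/2.
Joint probability = 9/58 × 1/2 = 0.078.

0.078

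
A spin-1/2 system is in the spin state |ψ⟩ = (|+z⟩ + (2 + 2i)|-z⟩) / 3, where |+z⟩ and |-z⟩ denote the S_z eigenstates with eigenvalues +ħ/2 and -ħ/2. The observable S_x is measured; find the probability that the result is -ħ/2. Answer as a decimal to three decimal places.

0.278

|-x⟩ = (|+z⟩ - |-z⟩)/√2, so ⟨-x|ψ⟩ = (-1 - 2i) / (√2·3).
P = |-1 - 2i|² / 18 = 5/18.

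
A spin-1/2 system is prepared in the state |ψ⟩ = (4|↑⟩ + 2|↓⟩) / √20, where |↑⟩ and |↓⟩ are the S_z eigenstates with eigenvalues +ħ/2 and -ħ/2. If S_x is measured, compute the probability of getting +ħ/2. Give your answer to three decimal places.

0.900

|+x⟩ = (|↑⟩ + |↓⟩)/√2, so ⟨+x|ψ⟩ = (6) / (√2·√20).
P = |6|² / 40 = 36/40.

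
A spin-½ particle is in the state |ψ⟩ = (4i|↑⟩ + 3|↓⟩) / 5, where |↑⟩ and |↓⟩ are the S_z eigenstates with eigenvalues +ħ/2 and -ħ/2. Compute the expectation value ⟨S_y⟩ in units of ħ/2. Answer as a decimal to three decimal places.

-0.960

⟨σ_y⟩ = 2 Im(a* b)/(|a|²+|b|²) with a = 4i, b = 3.
a* b = -12i, so ⟨σ_y⟩ = -24/25.
⟨S_y⟩ = (ħ/2)·⟨σ_y⟩.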